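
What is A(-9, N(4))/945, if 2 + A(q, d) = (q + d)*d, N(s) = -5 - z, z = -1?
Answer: 10/189 ≈ 0.052910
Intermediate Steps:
N(s) = -4 (N(s) = -5 - 1*(-1) = -5 + 1 = -4)
A(q, d) = -2 + d*(d + q) (A(q, d) = -2 + (q + d)*d = -2 + (d + q)*d = -2 + d*(d + q))
A(-9, N(4))/945 = (-2 + (-4)**2 - 4*(-9))/945 = (-2 + 16 + 36)*(1/945) = 50*(1/945) = 10/189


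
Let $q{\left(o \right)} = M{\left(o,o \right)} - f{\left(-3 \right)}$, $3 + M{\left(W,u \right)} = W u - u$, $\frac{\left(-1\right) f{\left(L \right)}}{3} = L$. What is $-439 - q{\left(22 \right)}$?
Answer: $-889$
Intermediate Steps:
$f{\left(L \right)} = - 3 L$
$M{\left(W,u \right)} = -3 - u + W u$ ($M{\left(W,u \right)} = -3 + \left(W u - u\right) = -3 + \left(- u + W u\right) = -3 - u + W u$)
$q{\left(o \right)} = -12 + o^{2} - o$ ($q{\left(o \right)} = \left(-3 - o + o o\right) - \left(-3\right) \left(-3\right) = \left(-3 - o + o^{2}\right) - 9 = \left(-3 + o^{2} - o\right) - 9 = -12 + o^{2} - o$)
$-439 - q{\left(22 \right)} = -439 - \left(-12 + 22^{2} - 22\right) = -439 - \left(-12 + 484 - 22\right) = -439 - 450 = -889$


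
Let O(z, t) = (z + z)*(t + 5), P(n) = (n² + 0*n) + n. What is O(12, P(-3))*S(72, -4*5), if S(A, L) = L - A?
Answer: -24288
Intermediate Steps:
P(n) = n + n² (P(n) = (n² + 0) + n = n² + n = n + n²)
O(z, t) = 2*z*(5 + t) (O(z, t) = (2*z)*(5 + t) = 2*z*(5 + t))
O(12, P(-3))*S(72, -4*5) = (2*12*(5 - 3*(1 - 3)))*(-4*5 - 1*72) = (2*12*(5 - 3*(-2)))*(-20 - 72) = (2*12*(5 + 6))*(-92) = (2*12*11)*(-92) = 264*(-92) = -24288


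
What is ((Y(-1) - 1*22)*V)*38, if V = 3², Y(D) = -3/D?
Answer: -6498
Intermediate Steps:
V = 9
((Y(-1) - 1*22)*V)*38 = ((-3/(-1) - 1*22)*9)*38 = ((-3*(-1) - 22)*9)*38 = ((3 - 22)*9)*38 = -19*9*38 = -171*38 = -6498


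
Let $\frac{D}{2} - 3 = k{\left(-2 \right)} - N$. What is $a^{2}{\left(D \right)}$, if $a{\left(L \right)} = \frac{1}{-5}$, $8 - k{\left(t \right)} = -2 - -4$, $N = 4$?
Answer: $\frac{1}{25} \approx 0.04$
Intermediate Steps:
$k{\left(t \right)} = 6$ ($k{\left(t \right)} = 8 - \left(-2 - -4\right) = 8 - \left(-2 + 4\right) = 8 - 2 = 6$)
$D = 10$ ($D = 6 + 2 \left(6 - 4\right) = 6 + 2 \cdot 2 = 6 + 4 = 10$)
$a{\left(L \right)} = - \frac{1}{5}$
$a^{2}{\left(D \right)} = \left(- \frac{1}{5}\right)^{2} = \frac{1}{25}$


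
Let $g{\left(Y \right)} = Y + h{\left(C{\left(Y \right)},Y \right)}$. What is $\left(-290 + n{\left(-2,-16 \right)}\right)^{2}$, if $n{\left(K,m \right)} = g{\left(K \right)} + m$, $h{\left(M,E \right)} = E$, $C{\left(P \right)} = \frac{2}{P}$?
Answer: $96100$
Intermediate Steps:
$g{\left(Y \right)} = 2 Y$ ($g{\left(Y \right)} = Y + Y = 2 Y$)
$n{\left(K,m \right)} = m + 2 K$ ($n{\left(K,m \right)} = 2 K + m = m + 2 K$)
$\left(-290 + n{\left(-2,-16 \right)}\right)^{2} = \left(-290 + \left(-16 + 2 \left(-2\right)\right)\right)^{2} = \left(-290 - 20\right)^{2} = \left(-310\right)^{2} = 96100$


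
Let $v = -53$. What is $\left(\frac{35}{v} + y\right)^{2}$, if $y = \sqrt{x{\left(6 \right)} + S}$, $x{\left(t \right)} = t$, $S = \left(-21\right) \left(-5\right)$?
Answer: $\frac{313024}{2809} - \frac{70 \sqrt{111}}{53} \approx 97.521$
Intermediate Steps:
$S = 105$
$y = \sqrt{111}$ ($y = \sqrt{6 + 105} = \sqrt{111} \approx 10.536$)
$\left(\frac{35}{v} + y\right)^{2} = \left(\frac{35}{-53} + \sqrt{111}\right)^{2} = \left(35 \left(- \frac{1}{53}\right) + \sqrt{111}\right)^{2} = \left(- \frac{35}{53} + \sqrt{111}\right)^{2}$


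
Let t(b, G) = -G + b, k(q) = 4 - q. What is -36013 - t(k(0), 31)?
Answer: -35986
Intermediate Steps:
t(b, G) = b - G
-36013 - t(k(0), 31) = -36013 - ((4 - 1*0) - 1*31) = -36013 - ((4 + 0) - 31) = -36013 - (4 - 31) = -36013 - 1*(-27) = -36013 + 27 = -35986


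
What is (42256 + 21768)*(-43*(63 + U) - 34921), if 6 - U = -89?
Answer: -2670761160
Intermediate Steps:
U = 95 (U = 6 - 1*(-89) = 6 + 89 = 95)
(42256 + 21768)*(-43*(63 + U) - 34921) = (42256 + 21768)*(-43*(63 + 95) - 34921) = 64024*(-43*158 - 34921) = 64024*(-6794 - 34921) = 64024*(-41715) = -2670761160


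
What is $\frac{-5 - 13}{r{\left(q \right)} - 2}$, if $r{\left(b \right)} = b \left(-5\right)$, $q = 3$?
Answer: $\frac{18}{17} \approx 1.0588$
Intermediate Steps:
$r{\left(b \right)} = - 5 b$
$\frac{-5 - 13}{r{\left(q \right)} - 2} = \frac{-5 - 13}{\left(-5\right) 3 - 2} = - \frac{18}{-15 - 2} = - \frac{18}{-17} = \left(-18\right) \left(- \frac{1}{17}\right) = \frac{18}{17}$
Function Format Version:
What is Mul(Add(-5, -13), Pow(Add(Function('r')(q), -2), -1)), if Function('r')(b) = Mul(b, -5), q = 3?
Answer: Rational(18, 17) ≈ 1.0588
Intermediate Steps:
Function('r')(b) = Mul(-5, b)
Mul(Add(-5, -13), Pow(Add(Function('r')(q), -2), -1)) = Mul(Add(-5, -13), Pow(Add(Mul(-5, 3), -2), -1)) = Mul(-18, Pow(Add(-15, -2), -1)) = Mul(-18, Pow(-17, -1)) = Mul(-18, Rational(-1, 17)) = Rational(18, 17)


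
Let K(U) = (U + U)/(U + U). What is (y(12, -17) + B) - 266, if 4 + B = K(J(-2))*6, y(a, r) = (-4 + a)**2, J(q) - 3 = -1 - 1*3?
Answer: -200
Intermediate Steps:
J(q) = -1 (J(q) = 3 + (-1 - 1*3) = 3 + (-1 - 3) = 3 - 4 = -1)
K(U) = 1 (K(U) = (2*U)/((2*U)) = (2*U)*(1/(2*U)) = 1)
B = 2 (B = -4 + 1*6 = -4 + 6 = 2)
(y(12, -17) + B) - 266 = ((-4 + 12)**2 + 2) - 266 = (8**2 + 2) - 266 = (64 + 2) - 266 = 66 - 266 = -200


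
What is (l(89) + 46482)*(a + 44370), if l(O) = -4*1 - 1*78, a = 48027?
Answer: 4287220800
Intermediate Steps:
l(O) = -82 (l(O) = -4 - 78 = -82)
(l(89) + 46482)*(a + 44370) = (-82 + 46482)*(48027 + 44370) = 46400*92397 = 4287220800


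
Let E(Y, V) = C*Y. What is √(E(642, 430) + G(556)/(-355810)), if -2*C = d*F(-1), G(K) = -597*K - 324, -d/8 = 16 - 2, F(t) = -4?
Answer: 4*I*√284470051769085/177905 ≈ 379.22*I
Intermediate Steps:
d = -112 (d = -8*(16 - 2) = -8*14 = -112)
G(K) = -324 - 597*K
C = -224 (C = -(-56)*(-4) = -½*448 = -224)
E(Y, V) = -224*Y
√(E(642, 430) + G(556)/(-355810)) = √(-224*642 + (-324 - 597*556)/(-355810)) = √(-143808 + (-324 - 331932)*(-1/355810)) = √(-143808 - 332256*(-1/355810)) = √(-143808 + 166128/177905) = √(-25583996112/177905) = 4*I*√284470051769085/177905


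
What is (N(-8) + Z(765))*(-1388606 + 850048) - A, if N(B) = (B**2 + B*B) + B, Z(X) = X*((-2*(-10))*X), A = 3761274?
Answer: -6303620499234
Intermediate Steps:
Z(X) = 20*X**2 (Z(X) = X*(20*X) = 20*X**2)
N(B) = B + 2*B**2 (N(B) = (B**2 + B**2) + B = 2*B**2 + B = B + 2*B**2)
(N(-8) + Z(765))*(-1388606 + 850048) - A = (-8*(1 + 2*(-8)) + 20*765**2)*(-1388606 + 850048) - 1*3761274 = (-8*(1 - 16) + 20*585225)*(-538558) - 3761274 = (-8*(-15) + 11704500)*(-538558) - 3761274 = (120 + 11704500)*(-538558) - 3761274 = 11704620*(-538558) - 3761274 = -6303616737960 - 3761274 = -6303620499234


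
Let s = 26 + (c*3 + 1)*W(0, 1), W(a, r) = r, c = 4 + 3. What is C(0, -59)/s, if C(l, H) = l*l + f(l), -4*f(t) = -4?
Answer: 1/48 ≈ 0.020833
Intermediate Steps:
f(t) = 1 (f(t) = -¼*(-4) = 1)
c = 7
C(l, H) = 1 + l² (C(l, H) = l*l + 1 = l² + 1 = 1 + l²)
s = 48 (s = 26 + (7*3 + 1)*1 = 26 + (21 + 1)*1 = 26 + 22*1 = 26 + 22 = 48)
C(0, -59)/s = (1 + 0²)/48 = (1 + 0)*(1/48) = 1*(1/48) = 1/48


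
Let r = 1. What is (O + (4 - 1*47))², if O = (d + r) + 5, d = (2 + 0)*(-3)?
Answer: 1849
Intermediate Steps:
d = -6 (d = 2*(-3) = -6)
O = 0 (O = (-6 + 1) + 5 = -5 + 5 = 0)
(O + (4 - 1*47))² = (0 + (4 - 1*47))² = (0 + (4 - 47))² = (0 - 43)² = (-43)² = 1849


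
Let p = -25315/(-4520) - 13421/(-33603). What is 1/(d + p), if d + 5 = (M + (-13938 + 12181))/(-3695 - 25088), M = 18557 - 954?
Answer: 874344414696/393043414427 ≈ 2.2245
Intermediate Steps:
M = 17603
d = -159761/28783 (d = -5 + (17603 + (-13938 + 12181))/(-3695 - 25088) = -5 + (17603 - 1757)/(-28783) = -5 + 15846*(-1/28783) = -5 - 15846/28783 = -159761/28783 ≈ -5.5505)
p = 182264573/30377112 (p = -25315*(-1/4520) - 13421*(-1/33603) = 5063/904 + 13421/33603 = 182264573/30377112 ≈ 6.0001)
1/(d + p) = 1/(-159761/28783 + 182264573/30377112) = 1/(393043414427/874344414696) = 874344414696/393043414427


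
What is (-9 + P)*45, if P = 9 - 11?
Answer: -495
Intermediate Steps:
P = -2
(-9 + P)*45 = (-9 - 2)*45 = -11*45 = -495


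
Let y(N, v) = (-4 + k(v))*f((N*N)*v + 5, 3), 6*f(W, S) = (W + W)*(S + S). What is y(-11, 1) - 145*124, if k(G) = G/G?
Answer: -18736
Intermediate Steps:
k(G) = 1
f(W, S) = 2*S*W/3 (f(W, S) = ((W + W)*(S + S))/6 = ((2*W)*(2*S))/6 = (4*S*W)/6 = 2*S*W/3)
y(N, v) = -30 - 6*v*N**2 (y(N, v) = (-4 + 1)*((2/3)*3*((N*N)*v + 5)) = -2*3*(N**2*v + 5) = -2*3*(v*N**2 + 5) = -2*3*(5 + v*N**2) = -3*(10 + 2*v*N**2) = -30 - 6*v*N**2)
y(-11, 1) - 145*124 = (-30 - 6*1*(-11)**2) - 145*124 = (-30 - 6*1*121) - 17980 = (-30 - 726) - 17980 = -756 - 17980 = -18736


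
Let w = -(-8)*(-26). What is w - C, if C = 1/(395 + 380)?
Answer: -161201/775 ≈ -208.00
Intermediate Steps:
C = 1/775 ≈ 0.0012903
w = -208 (w = -1*208 = -208)
w - C = -208 - 1*1/775 = -208 - 1/775 = -161201/775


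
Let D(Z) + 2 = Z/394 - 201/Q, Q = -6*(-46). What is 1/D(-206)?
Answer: -18124/58923 ≈ -0.30759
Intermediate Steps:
Q = 276
D(Z) = -251/92 + Z/394 (D(Z) = -2 + (Z/394 - 201/276) = -2 + (Z*(1/394) - 201*1/276) = -2 + (Z/394 - 67/92) = -2 + (-67/92 + Z/394) = -251/92 + Z/394)
1/D(-206) = 1/(-251/92 + (1/394)*(-206)) = 1/(-251/92 - 103/197) = 1/(-58923/18124) = -18124/58923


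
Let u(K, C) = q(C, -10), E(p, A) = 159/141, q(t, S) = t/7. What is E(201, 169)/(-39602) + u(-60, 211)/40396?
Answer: 188873059/263160913484 ≈ 0.00071771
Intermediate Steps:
q(t, S) = t/7 (q(t, S) = t*(⅐) = t/7)
E(p, A) = 53/47 (E(p, A) = 159*(1/141) = 53/47)
u(K, C) = C/7
E(201, 169)/(-39602) + u(-60, 211)/40396 = (53/47)/(-39602) + ((⅐)*211)/40396 = (53/47)*(-1/39602) + (211/7)*(1/40396) = -53/1861294 + 211/282772 = 188873059/263160913484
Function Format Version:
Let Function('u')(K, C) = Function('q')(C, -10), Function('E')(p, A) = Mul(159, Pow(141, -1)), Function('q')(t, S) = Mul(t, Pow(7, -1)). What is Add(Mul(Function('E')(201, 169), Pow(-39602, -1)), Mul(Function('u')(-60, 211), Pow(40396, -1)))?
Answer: Rational(188873059, 263160913484) ≈ 0.00071771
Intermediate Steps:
Function('q')(t, S) = Mul(Rational(1, 7), t) (Function('q')(t, S) = Mul(t, Rational(1, 7)) = Mul(Rational(1, 7), t))
Function('E')(p, A) = Rational(53, 47) (Function('E')(p, A) = Mul(159, Rational(1, 141)) = Rational(53, 47))
Function('u')(K, C) = Mul(Rational(1, 7), C)
Add(Mul(Function('E')(201, 169), Pow(-39602, -1)), Mul(Function('u')(-60, 211), Pow(40396, -1))) = Add(Mul(Rational(53, 47), Pow(-39602, -1)), Mul(Mul(Rational(1, 7), 211), Pow(40396, -1))) = Add(Mul(Rational(53, 47), Rational(-1, 39602)), Mul(Rational(211, 7), Rational(1, 40396))) = Add(Rational(-53, 1861294), Rational(211, 282772)) = Rational(188873059, 263160913484)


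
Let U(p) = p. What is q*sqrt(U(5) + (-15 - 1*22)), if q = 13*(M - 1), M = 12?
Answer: 572*I*sqrt(2) ≈ 808.93*I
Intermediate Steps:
q = 143 (q = 13*(12 - 1) = 13*11 = 143)
q*sqrt(U(5) + (-15 - 1*22)) = 143*sqrt(5 + (-15 - 1*22)) = 143*sqrt(5 + (-15 - 22)) = 143*sqrt(5 - 37) = 143*sqrt(-32) = 143*(4*I*sqrt(2)) = 572*I*sqrt(2)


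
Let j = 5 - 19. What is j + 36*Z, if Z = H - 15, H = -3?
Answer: -662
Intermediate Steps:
j = -14
Z = -18 (Z = -3 - 15 = -18)
j + 36*Z = -14 + 36*(-18) = -14 - 648 = -662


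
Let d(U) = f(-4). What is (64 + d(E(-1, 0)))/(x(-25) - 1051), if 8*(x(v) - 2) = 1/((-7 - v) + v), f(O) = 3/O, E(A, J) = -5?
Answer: -3542/58745 ≈ -0.060295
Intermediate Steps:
d(U) = -3/4 (d(U) = 3/(-4) = 3*(-1/4) = -3/4)
x(v) = 111/56 (x(v) = 2 + 1/(8*((-7 - v) + v)) = 2 + (1/8)/(-7) = 2 + (1/8)*(-1/7) = 2 - 1/56 = 111/56)
(64 + d(E(-1, 0)))/(x(-25) - 1051) = (64 - 3/4)/(111/56 - 1051) = 253/(4*(-58745/56)) = (253/4)*(-56/58745) = -3542/58745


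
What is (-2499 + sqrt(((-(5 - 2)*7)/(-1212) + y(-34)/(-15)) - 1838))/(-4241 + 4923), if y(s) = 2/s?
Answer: -2499/682 + I*sqrt(4876672446105)/35129820 ≈ -3.6642 + 0.062862*I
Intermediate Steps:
(-2499 + sqrt(((-(5 - 2)*7)/(-1212) + y(-34)/(-15)) - 1838))/(-4241 + 4923) = (-2499 + sqrt(((-(5 - 2)*7)/(-1212) + (2/(-34))/(-15)) - 1838))/(-4241 + 4923) = (-2499 + sqrt(((-1*3*7)*(-1/1212) + (2*(-1/34))*(-1/15)) - 1838))/682 = (-2499 + sqrt((-3*7*(-1/1212) - 1/17*(-1/15)) - 1838))*(1/682) = (-2499 + sqrt((-21*(-1/1212) + 1/255) - 1838))*(1/682) = (-2499 + sqrt((7/404 + 1/255) - 1838))*(1/682) = (-2499 + sqrt(2189/103020 - 1838))*(1/682) = (-2499 + sqrt(-189348571/103020))*(1/682) = (-2499 + I*sqrt(4876672446105)/51510)*(1/682) = -2499/682 + I*sqrt(4876672446105)/35129820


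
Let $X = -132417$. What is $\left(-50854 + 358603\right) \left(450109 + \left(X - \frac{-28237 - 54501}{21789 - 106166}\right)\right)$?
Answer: $\frac{8249462805366354}{84377} \approx 9.7769 \cdot 10^{10}$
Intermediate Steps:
$\left(-50854 + 358603\right) \left(450109 + \left(X - \frac{-28237 - 54501}{21789 - 106166}\right)\right) = \left(-50854 + 358603\right) \left(450109 - \left(132417 + \frac{-28237 - 54501}{21789 - 106166}\right)\right) = 307749 \left(450109 - \left(132417 - \frac{82738}{-84377}\right)\right) = 307749 \left(450109 - \left(132417 - - \frac{82738}{84377}\right)\right) = 307749 \left(450109 - \frac{11173031947}{84377}\right) = 307749 \cdot \frac{26805815146}{84377} = \frac{8249462805366354}{84377}$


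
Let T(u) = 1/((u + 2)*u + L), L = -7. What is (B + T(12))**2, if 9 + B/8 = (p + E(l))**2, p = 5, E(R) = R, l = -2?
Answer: 1/25921 ≈ 3.8579e-5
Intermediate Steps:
T(u) = 1/(-7 + u*(2 + u)) (T(u) = 1/((u + 2)*u - 7) = 1/((2 + u)*u - 7) = 1/(u*(2 + u) - 7) = 1/(-7 + u*(2 + u)))
B = 0 (B = -72 + 8*(5 - 2)**2 = -72 + 8*3**2 = -72 + 8*9 = -72 + 72 = 0)
(B + T(12))**2 = (0 + 1/(-7 + 12**2 + 2*12))**2 = (0 + 1/(-7 + 144 + 24))**2 = (0 + 1/161)**2 = (1/161)**2 = 1/25921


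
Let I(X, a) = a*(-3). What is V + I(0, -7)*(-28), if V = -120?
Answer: -708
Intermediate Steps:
I(X, a) = -3*a
V + I(0, -7)*(-28) = -120 - 3*(-7)*(-28) = -120 + 21*(-28) = -120 - 588 = -708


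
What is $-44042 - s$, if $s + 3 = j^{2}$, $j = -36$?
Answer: $-45335$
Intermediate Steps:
$s = 1293$ ($s = -3 + \left(-36\right)^{2} = -3 + 1296 = 1293$)
$-44042 - s = -44042 - 1293 = -45335$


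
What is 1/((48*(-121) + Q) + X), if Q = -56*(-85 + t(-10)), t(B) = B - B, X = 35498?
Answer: 1/34450 ≈ 2.9028e-5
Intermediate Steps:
t(B) = 0
Q = 4760 (Q = -56*(-85 + 0) = -56*(-85) = 4760)
1/((48*(-121) + Q) + X) = 1/((48*(-121) + 4760) + 35498) = 1/((-5808 + 4760) + 35498) = 1/(-1048 + 35498) = 1/34450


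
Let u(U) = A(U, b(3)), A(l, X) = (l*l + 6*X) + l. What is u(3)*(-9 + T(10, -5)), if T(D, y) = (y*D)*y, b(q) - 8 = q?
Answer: 18798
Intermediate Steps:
b(q) = 8 + q
T(D, y) = D*y² (T(D, y) = (D*y)*y = D*y²)
A(l, X) = l + l² + 6*X (A(l, X) = (l² + 6*X) + l = l + l² + 6*X)
u(U) = 66 + U + U² (u(U) = U + U² + 6*(8 + 3) = U + U² + 6*11 = U + U² + 66 = 66 + U + U²)
u(3)*(-9 + T(10, -5)) = (66 + 3 + 3²)*(-9 + 10*(-5)²) = (66 + 3 + 9)*(-9 + 10*25) = 78*(-9 + 250) = 78*241 = 18798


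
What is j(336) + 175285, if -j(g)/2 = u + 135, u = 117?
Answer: 174781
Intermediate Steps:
j(g) = -504 (j(g) = -2*(117 + 135) = -2*252 = -504)
j(336) + 175285 = -504 + 175285 = 174781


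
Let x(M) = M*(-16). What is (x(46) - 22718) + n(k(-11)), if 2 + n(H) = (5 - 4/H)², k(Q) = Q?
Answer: -2834695/121 ≈ -23427.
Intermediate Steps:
x(M) = -16*M
n(H) = -2 + (5 - 4/H)²
(x(46) - 22718) + n(k(-11)) = (-16*46 - 22718) + (23 - 40/(-11) + 16/(-11)²) = (-736 - 22718) + (23 - 40*(-1/11) + 16*(1/121)) = -23454 + (23 + 40/11 + 16/121) = -23454 + 3239/121 = -2834695/121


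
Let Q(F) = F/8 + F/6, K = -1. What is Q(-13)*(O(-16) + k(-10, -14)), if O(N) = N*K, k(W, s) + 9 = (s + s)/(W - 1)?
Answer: -3185/88 ≈ -36.193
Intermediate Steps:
Q(F) = 7*F/24 (Q(F) = F*(⅛) + F*(⅙) = F/8 + F/6 = 7*F/24)
k(W, s) = -9 + 2*s/(-1 + W) (k(W, s) = -9 + (s + s)/(W - 1) = -9 + (2*s)/(-1 + W) = -9 + 2*s/(-1 + W))
O(N) = -N (O(N) = N*(-1) = -N)
Q(-13)*(O(-16) + k(-10, -14)) = ((7/24)*(-13))*(-1*(-16) + (9 - 9*(-10) + 2*(-14))/(-1 - 10)) = -91*(16 + (9 + 90 - 28)/(-11))/24 = -91*(16 - 1/11*71)/24 = -91*(16 - 71/11)/24 = -91/24*105/11 = -3185/88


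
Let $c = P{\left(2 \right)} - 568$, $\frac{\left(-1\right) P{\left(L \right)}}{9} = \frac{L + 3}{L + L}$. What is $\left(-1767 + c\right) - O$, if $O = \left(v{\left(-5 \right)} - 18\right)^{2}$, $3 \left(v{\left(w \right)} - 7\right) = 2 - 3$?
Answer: $- \frac{89089}{36} \approx -2474.7$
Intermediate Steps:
$v{\left(w \right)} = \frac{20}{3}$ ($v{\left(w \right)} = 7 + \frac{2 - 3}{3} = 7 + \frac{1}{3} \left(-1\right) = 7 - \frac{1}{3} = \frac{20}{3}$)
$P{\left(L \right)} = - \frac{9 \left(3 + L\right)}{2 L}$ ($P{\left(L \right)} = - 9 \frac{L + 3}{L + L} = - 9 \frac{3 + L}{2 L} = - \frac{9 \left(3 + L\right)}{2 L}$)
$c = - \frac{2317}{4}$ ($c = \frac{9 \left(-3 - 2\right)}{2 \cdot 2} - 568 = \frac{9}{2} \cdot \frac{1}{2} \left(-3 - 2\right) - 568 = \frac{9}{2} \cdot \frac{1}{2} \left(-5\right) - 568 = - \frac{45}{4} - 568 = - \frac{2317}{4} \approx -579.25$)
$O = \frac{1156}{9}$ ($O = \left(\frac{20}{3} - 18\right)^{2} = \left(- \frac{34}{3}\right)^{2} = \frac{1156}{9} \approx 128.44$)
$\left(-1767 + c\right) - O = \left(-1767 - \frac{2317}{4}\right) - \frac{1156}{9} = - \frac{9385}{4} - \frac{1156}{9} = - \frac{89089}{36}$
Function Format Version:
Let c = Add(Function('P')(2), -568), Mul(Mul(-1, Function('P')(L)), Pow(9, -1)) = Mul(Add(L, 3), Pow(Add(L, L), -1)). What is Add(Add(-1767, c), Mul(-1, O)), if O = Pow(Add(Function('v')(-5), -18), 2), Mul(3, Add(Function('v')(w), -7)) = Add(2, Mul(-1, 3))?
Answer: Rational(-89089, 36) ≈ -2474.7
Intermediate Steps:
Function('v')(w) = Rational(20, 3) (Function('v')(w) = Add(7, Mul(Rational(1, 3), Add(2, Mul(-1, 3)))) = Add(7, Mul(Rational(1, 3), Add(2, -3))) = Add(7, Mul(Rational(1, 3), -1)) = Add(7, Rational(-1, 3)) = Rational(20, 3))
Function('P')(L) = Mul(Rational(-9, 2), Pow(L, -1), Add(3, L)) (Function('P')(L) = Mul(-9, Mul(Add(L, 3), Pow(Add(L, L), -1))) = Mul(-9, Mul(Add(3, L), Pow(Mul(2, L), -1))) = Mul(-9, Mul(Add(3, L), Mul(Rational(1, 2), Pow(L, -1)))) = Mul(-9, Mul(Rational(1, 2), Pow(L, -1), Add(3, L))) = Mul(Rational(-9, 2), Pow(L, -1), Add(3, L)))
c = Rational(-2317, 4) (c = Add(Mul(Rational(9, 2), Pow(2, -1), Add(-3, Mul(-1, 2))), -568) = Add(Mul(Rational(9, 2), Rational(1, 2), Add(-3, -2)), -568) = Add(Mul(Rational(9, 2), Rational(1, 2), -5), -568) = Add(Rational(-45, 4), -568) = Rational(-2317, 4) ≈ -579.25)
O = Rational(1156, 9) (O = Pow(Add(Rational(20, 3), -18), 2) = Pow(Rational(-34, 3), 2) = Rational(1156, 9) ≈ 128.44)
Add(Add(-1767, c), Mul(-1, O)) = Add(Add(-1767, Rational(-2317, 4)), Mul(-1, Rational(1156, 9))) = Add(Rational(-9385, 4), Rational(-1156, 9)) = Rational(-89089, 36)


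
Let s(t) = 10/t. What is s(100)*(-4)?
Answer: -⅖ ≈ -0.40000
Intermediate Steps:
s(100)*(-4) = (10/100)*(-4) = (10*(1/100))*(-4) = (⅒)*(-4) = -⅖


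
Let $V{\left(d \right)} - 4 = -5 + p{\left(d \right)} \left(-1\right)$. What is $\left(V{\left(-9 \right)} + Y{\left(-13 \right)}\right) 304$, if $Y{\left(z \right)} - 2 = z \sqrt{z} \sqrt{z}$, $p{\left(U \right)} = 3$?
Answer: $50768$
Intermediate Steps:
$Y{\left(z \right)} = 2 + z^{2}$ ($Y{\left(z \right)} = 2 + z \sqrt{z} \sqrt{z} = 2 + z^{\frac{3}{2}} \sqrt{z} = 2 + z^{2}$)
$V{\left(d \right)} = -4$ ($V{\left(d \right)} = 4 + \left(-5 + 3 \left(-1\right)\right) = 4 - 8 = -4$)
$\left(V{\left(-9 \right)} + Y{\left(-13 \right)}\right) 304 = \left(-4 + \left(2 + \left(-13\right)^{2}\right)\right) 304 = \left(-4 + \left(2 + 169\right)\right) 304 = \left(-4 + 171\right) 304 = 167 \cdot 304 = 50768$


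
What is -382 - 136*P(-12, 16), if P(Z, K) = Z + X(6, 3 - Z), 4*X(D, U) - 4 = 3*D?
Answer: 502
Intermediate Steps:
X(D, U) = 1 + 3*D/4 (X(D, U) = 1 + (3*D)/4 = 1 + 3*D/4)
P(Z, K) = 11/2 + Z (P(Z, K) = Z + (1 + (¾)*6) = Z + (1 + 9/2) = Z + 11/2 = 11/2 + Z)
-382 - 136*P(-12, 16) = -382 - 136*(11/2 - 12) = -382 - 136*(-13/2) = -382 + 884 = 502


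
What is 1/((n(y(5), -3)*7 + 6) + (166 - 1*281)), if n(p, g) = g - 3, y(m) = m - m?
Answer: -1/151 ≈ -0.0066225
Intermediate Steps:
y(m) = 0
n(p, g) = -3 + g
1/((n(y(5), -3)*7 + 6) + (166 - 1*281)) = 1/(((-3 - 3)*7 + 6) + (166 - 1*281)) = 1/((-6*7 + 6) + (166 - 281)) = 1/((-42 + 6) - 115) = 1/(-36 - 115) = 1/(-151) = -1/151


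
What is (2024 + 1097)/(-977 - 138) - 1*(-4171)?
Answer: 4647544/1115 ≈ 4168.2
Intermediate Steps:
(2024 + 1097)/(-977 - 138) - 1*(-4171) = 3121/(-1115) + 4171 = 3121*(-1/1115) + 4171 = -3121/1115 + 4171 = 4647544/1115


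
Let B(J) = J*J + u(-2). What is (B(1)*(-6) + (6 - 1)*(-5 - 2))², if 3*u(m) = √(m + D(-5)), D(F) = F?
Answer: 1653 + 164*I*√7 ≈ 1653.0 + 433.9*I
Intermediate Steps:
u(m) = √(-5 + m)/3 (u(m) = √(m - 5)/3 = √(-5 + m)/3)
B(J) = J² + I*√7/3 (B(J) = J*J + √(-5 - 2)/3 = J² + √(-7)/3 = J² + (I*√7)/3 = J² + I*√7/3)
(B(1)*(-6) + (6 - 1)*(-5 - 2))² = ((1² + I*√7/3)*(-6) + (6 - 1)*(-5 - 2))² = ((1 + I*√7/3)*(-6) + 5*(-7))² = ((-6 - 2*I*√7) - 35)² = (-41 - 2*I*√7)²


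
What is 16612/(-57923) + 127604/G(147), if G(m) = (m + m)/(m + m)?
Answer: 7391189880/57923 ≈ 1.2760e+5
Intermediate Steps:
G(m) = 1 (G(m) = (2*m)/((2*m)) = (2*m)*(1/(2*m)) = 1)
16612/(-57923) + 127604/G(147) = 16612/(-57923) + 127604/1 = 16612*(-1/57923) + 127604*1 = -16612/57923 + 127604 = 7391189880/57923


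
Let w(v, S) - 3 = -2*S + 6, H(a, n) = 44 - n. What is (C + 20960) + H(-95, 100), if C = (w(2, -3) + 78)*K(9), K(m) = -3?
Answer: 20625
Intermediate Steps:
w(v, S) = 9 - 2*S (w(v, S) = 3 + (-2*S + 6) = 3 + (6 - 2*S) = 9 - 2*S)
C = -279 (C = ((9 - 2*(-3)) + 78)*(-3) = ((9 + 6) + 78)*(-3) = (15 + 78)*(-3) = 93*(-3) = -279)
(C + 20960) + H(-95, 100) = (-279 + 20960) + (44 - 1*100) = 20681 + (44 - 100) = 20681 - 56 = 20625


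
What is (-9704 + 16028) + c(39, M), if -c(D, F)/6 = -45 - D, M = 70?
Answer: 6828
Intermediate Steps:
c(D, F) = 270 + 6*D (c(D, F) = -6*(-45 - D) = 270 + 6*D)
(-9704 + 16028) + c(39, M) = (-9704 + 16028) + (270 + 6*39) = 6324 + (270 + 234) = 6324 + 504 = 6828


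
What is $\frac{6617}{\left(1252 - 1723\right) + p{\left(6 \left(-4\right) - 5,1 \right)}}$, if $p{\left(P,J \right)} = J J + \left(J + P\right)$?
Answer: $- \frac{6617}{498} \approx -13.287$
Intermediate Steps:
$p{\left(P,J \right)} = J + P + J^{2}$ ($p{\left(P,J \right)} = J^{2} + \left(J + P\right) = J + P + J^{2}$)
$\frac{6617}{\left(1252 - 1723\right) + p{\left(6 \left(-4\right) - 5,1 \right)}} = \frac{6617}{\left(1252 - 1723\right) + \left(1 + \left(6 \left(-4\right) - 5\right) + 1^{2}\right)} = \frac{6617}{-471 + \left(1 - 29 + 1\right)} = \frac{6617}{-471 - 27} = \frac{6617}{-498} = 6617 \left(- \frac{1}{498}\right) = - \frac{6617}{498}$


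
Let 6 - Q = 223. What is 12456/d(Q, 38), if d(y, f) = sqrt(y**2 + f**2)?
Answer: 12456*sqrt(48533)/48533 ≈ 56.541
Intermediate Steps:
Q = -217 (Q = 6 - 1*223 = 6 - 223 = -217)
d(y, f) = sqrt(f**2 + y**2)
12456/d(Q, 38) = 12456/(sqrt(38**2 + (-217)**2)) = 12456/(sqrt(1444 + 47089)) = 12456/(sqrt(48533)) = 12456*(sqrt(48533)/48533) = 12456*sqrt(48533)/48533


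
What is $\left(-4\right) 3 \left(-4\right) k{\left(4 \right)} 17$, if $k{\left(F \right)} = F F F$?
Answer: $52224$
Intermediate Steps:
$k{\left(F \right)} = F^{3}$ ($k{\left(F \right)} = F^{2} F = F^{3}$)
$\left(-4\right) 3 \left(-4\right) k{\left(4 \right)} 17 = \left(-4\right) 3 \left(-4\right) 4^{3} \cdot 17 = \left(-12\right) \left(-4\right) 64 \cdot 17 = 48 \cdot 64 \cdot 17 = 3072 \cdot 17 = 52224$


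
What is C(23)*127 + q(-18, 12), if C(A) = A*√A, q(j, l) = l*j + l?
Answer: -204 + 2921*√23 ≈ 13805.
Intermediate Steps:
q(j, l) = l + j*l (q(j, l) = j*l + l = l + j*l)
C(A) = A^(3/2)
C(23)*127 + q(-18, 12) = 23^(3/2)*127 + 12*(1 - 18) = (23*√23)*127 + 12*(-17) = 2921*√23 - 204 = -204 + 2921*√23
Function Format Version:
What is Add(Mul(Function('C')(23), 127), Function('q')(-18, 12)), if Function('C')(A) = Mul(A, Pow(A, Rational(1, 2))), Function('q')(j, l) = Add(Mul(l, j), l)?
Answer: Add(-204, Mul(2921, Pow(23, Rational(1, 2)))) ≈ 13805.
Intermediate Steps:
Function('q')(j, l) = Add(l, Mul(j, l)) (Function('q')(j, l) = Add(Mul(j, l), l) = Add(l, Mul(j, l)))
Function('C')(A) = Pow(A, Rational(3, 2))
Add(Mul(Function('C')(23), 127), Function('q')(-18, 12)) = Add(Mul(Pow(23, Rational(3, 2)), 127), Mul(12, Add(1, -18))) = Add(Mul(Mul(23, Pow(23, Rational(1, 2))), 127), Mul(12, -17)) = Add(Mul(2921, Pow(23, Rational(1, 2))), -204) = Add(-204, Mul(2921, Pow(23, Rational(1, 2))))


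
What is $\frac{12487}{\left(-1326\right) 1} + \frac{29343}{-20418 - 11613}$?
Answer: $- \frac{48764435}{4719234} \approx -10.333$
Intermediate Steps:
$\frac{12487}{\left(-1326\right) 1} + \frac{29343}{-20418 - 11613} = \frac{12487}{-1326} + \frac{29343}{-32031} = 12487 \left(- \frac{1}{1326}\right) + 29343 \left(- \frac{1}{32031}\right) = - \frac{12487}{1326} - \frac{9781}{10677} = - \frac{48764435}{4719234}$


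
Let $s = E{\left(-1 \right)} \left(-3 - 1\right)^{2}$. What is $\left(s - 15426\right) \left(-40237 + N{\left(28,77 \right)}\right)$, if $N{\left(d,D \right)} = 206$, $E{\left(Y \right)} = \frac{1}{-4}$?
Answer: $617678330$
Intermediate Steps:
$E{\left(Y \right)} = - \frac{1}{4}$
$s = -4$ ($s = - \frac{\left(-3 - 1\right)^{2}}{4} = - \frac{\left(-4\right)^{2}}{4} = \left(- \frac{1}{4}\right) 16 = -4$)
$\left(s - 15426\right) \left(-40237 + N{\left(28,77 \right)}\right) = \left(-4 - 15426\right) \left(-40237 + 206\right) = \left(-15430\right) \left(-40031\right) = 617678330$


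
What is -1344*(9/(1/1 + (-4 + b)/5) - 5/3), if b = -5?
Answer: 17360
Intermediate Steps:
-1344*(9/(1/1 + (-4 + b)/5) - 5/3) = -1344*(9/(1/1 + (-4 - 5)/5) - 5/3) = -1344*(9/(1*1 - 9*⅕) - 5*⅓) = -1344*(9/(1 - 9/5) - 5/3) = -1344*(9/(-⅘) - 5/3) = -1344*(9*(-5/4) - 5/3) = -1344*(-45/4 - 5/3) = -1344*(-155/12) = 17360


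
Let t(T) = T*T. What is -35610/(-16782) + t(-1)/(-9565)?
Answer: 56765478/26753305 ≈ 2.1218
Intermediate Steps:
t(T) = T**2
-35610/(-16782) + t(-1)/(-9565) = -35610/(-16782) + (-1)**2/(-9565) = -35610*(-1/16782) + 1*(-1/9565) = 5935/2797 - 1/9565 = 56765478/26753305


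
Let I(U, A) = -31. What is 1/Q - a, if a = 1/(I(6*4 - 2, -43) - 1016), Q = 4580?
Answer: 5627/4795260 ≈ 0.0011734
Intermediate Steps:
a = -1/1047 (a = 1/(-31 - 1016) = 1/(-1047) = -1/1047 ≈ -0.00095511)
1/Q - a = 1/4580 - 1*(-1/1047) = 1/4580 + 1/1047 = 5627/4795260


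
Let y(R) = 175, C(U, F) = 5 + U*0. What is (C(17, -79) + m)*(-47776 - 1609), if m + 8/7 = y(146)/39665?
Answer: -1512845980/7933 ≈ -1.9070e+5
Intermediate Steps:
C(U, F) = 5 (C(U, F) = 5 + 0 = 5)
m = -63219/55531 (m = -8/7 + 175/39665 = -8/7 + 175*(1/39665) = -8/7 + 35/7933 = -63219/55531 ≈ -1.1384)
(C(17, -79) + m)*(-47776 - 1609) = (5 - 63219/55531)*(-47776 - 1609) = (214436/55531)*(-49385) = -1512845980/7933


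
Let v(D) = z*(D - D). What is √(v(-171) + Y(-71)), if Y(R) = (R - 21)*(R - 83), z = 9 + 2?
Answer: 2*√3542 ≈ 119.03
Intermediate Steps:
z = 11
Y(R) = (-83 + R)*(-21 + R) (Y(R) = (-21 + R)*(-83 + R) = (-83 + R)*(-21 + R))
v(D) = 0 (v(D) = 11*(D - D) = 11*0 = 0)
√(v(-171) + Y(-71)) = √(0 + (1743 + (-71)² - 104*(-71))) = √(0 + (1743 + 5041 + 7384)) = √(0 + 14168) = √14168 = 2*√3542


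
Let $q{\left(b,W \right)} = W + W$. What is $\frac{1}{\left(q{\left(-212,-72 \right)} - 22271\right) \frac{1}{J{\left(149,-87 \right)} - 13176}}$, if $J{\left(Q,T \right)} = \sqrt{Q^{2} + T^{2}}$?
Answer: $\frac{13176}{22415} - \frac{\sqrt{29770}}{22415} \approx 0.58012$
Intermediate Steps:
$q{\left(b,W \right)} = 2 W$
$\frac{1}{\left(q{\left(-212,-72 \right)} - 22271\right) \frac{1}{J{\left(149,-87 \right)} - 13176}} = \frac{1}{\left(2 \left(-72\right) - 22271\right) \frac{1}{\sqrt{149^{2} + \left(-87\right)^{2}} - 13176}} = \frac{1}{\left(-144 - 22271\right) \frac{1}{\sqrt{22201 + 7569} - 13176}} = \frac{1}{\left(-22415\right) \frac{1}{\sqrt{29770} - 13176}} = \frac{1}{\left(-22415\right) \frac{1}{-13176 + \sqrt{29770}}} = \frac{13176}{22415} - \frac{\sqrt{29770}}{22415}$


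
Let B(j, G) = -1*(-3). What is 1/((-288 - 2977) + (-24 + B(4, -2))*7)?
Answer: -1/3412 ≈ -0.00029308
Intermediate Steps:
B(j, G) = 3
1/((-288 - 2977) + (-24 + B(4, -2))*7) = 1/((-288 - 2977) + (-24 + 3)*7) = 1/(-3265 - 21*7) = 1/(-3265 - 147) = 1/(-3412) = -1/3412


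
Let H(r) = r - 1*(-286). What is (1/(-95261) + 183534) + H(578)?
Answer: 17565937877/95261 ≈ 1.8440e+5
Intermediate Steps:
H(r) = 286 + r (H(r) = r + 286 = 286 + r)
(1/(-95261) + 183534) + H(578) = (1/(-95261) + 183534) + (286 + 578) = (-1/95261 + 183534) + 864 = 17483632373/95261 + 864 = 17565937877/95261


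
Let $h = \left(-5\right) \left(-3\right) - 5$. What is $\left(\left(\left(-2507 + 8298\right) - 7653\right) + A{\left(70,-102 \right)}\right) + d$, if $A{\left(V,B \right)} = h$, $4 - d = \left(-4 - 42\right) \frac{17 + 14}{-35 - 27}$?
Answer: $-1871$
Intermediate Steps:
$h = 10$ ($h = 15 - 5 = 10$)
$d = -19$ ($d = 4 - \left(-4 - 42\right) \frac{17 + 14}{-35 - 27} = 4 - - 46 \frac{31}{-62} = 4 - - 46 \cdot 31 \left(- \frac{1}{62}\right) = 4 - \left(-46\right) \left(- \frac{1}{2}\right) = 4 - 23 = -19$)
$A{\left(V,B \right)} = 10$
$\left(\left(\left(-2507 + 8298\right) - 7653\right) + A{\left(70,-102 \right)}\right) + d = \left(\left(\left(-2507 + 8298\right) - 7653\right) + 10\right) - 19 = \left(\left(5791 - 7653\right) + 10\right) - 19 = \left(-1862 + 10\right) - 19 = -1852 - 19 = -1871$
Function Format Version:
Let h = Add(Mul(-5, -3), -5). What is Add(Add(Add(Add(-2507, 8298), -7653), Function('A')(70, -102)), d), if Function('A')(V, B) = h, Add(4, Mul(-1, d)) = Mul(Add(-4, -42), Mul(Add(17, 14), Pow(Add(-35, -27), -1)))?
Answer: -1871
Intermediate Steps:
h = 10 (h = Add(15, -5) = 10)
d = -19 (d = Add(4, Mul(-1, Mul(Add(-4, -42), Mul(Add(17, 14), Pow(Add(-35, -27), -1))))) = Add(4, Mul(-1, Mul(-46, Mul(31, Pow(-62, -1))))) = Add(4, Mul(-1, Mul(-46, Mul(31, Rational(-1, 62))))) = Add(4, Mul(-1, Mul(-46, Rational(-1, 2)))) = Add(4, Mul(-1, 23)) = Add(4, -23) = -19)
Function('A')(V, B) = 10
Add(Add(Add(Add(-2507, 8298), -7653), Function('A')(70, -102)), d) = Add(Add(Add(Add(-2507, 8298), -7653), 10), -19) = Add(Add(Add(5791, -7653), 10), -19) = Add(Add(-1862, 10), -19) = Add(-1852, -19) = -1871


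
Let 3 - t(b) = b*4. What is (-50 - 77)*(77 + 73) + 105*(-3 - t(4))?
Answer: -18000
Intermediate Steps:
t(b) = 3 - 4*b (t(b) = 3 - b*4 = 3 - 4*b)
(-50 - 77)*(77 + 73) + 105*(-3 - t(4)) = (-50 - 77)*(77 + 73) + 105*(-3 - (3 - 4*4)) = -127*150 + 105*(-3 - (3 - 16)) = -19050 + 105*(-3 - 1*(-13)) = -19050 + 105*(-3 + 13) = -19050 + 105*10 = -19050 + 1050 = -18000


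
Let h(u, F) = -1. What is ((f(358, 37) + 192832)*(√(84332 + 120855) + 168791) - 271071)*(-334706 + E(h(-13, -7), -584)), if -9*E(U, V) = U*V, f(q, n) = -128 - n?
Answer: -97981299725397388/9 - 580493725646*√205187/9 ≈ -1.0916e+16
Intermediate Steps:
E(U, V) = -U*V/9
((f(358, 37) + 192832)*(√(84332 + 120855) + 168791) - 271071)*(-334706 + E(h(-13, -7), -584)) = (((-128 - 1*37) + 192832)*(√(84332 + 120855) + 168791) - 271071)*(-334706 - ⅑*(-1)*(-584)) = (((-128 - 37) + 192832)*(√205187 + 168791) - 271071)*(-334706 - 584/9) = ((-165 + 192832)*(168791 + √205187) - 271071)*(-3012938/9) = (192667*(168791 + √205187) - 271071)*(-3012938/9) = ((32520455597 + 192667*√205187) - 271071)*(-3012938/9) = (32520184526 + 192667*√205187)*(-3012938/9) = -97981299725397388/9 - 580493725646*√205187/9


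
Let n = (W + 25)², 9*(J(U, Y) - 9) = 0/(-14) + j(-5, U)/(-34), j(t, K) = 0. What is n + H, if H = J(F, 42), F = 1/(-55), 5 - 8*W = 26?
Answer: 32617/64 ≈ 509.64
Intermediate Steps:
W = -21/8 (W = 5/8 - ⅛*26 = 5/8 - 13/4 = -21/8 ≈ -2.6250)
F = -1/55 ≈ -0.018182
J(U, Y) = 9 (J(U, Y) = 9 + (0/(-14) + 0/(-34))/9 = 9 + (0*(-1/14) + 0*(-1/34))/9 = 9 + (0 + 0)/9 = 9 + (⅑)*0 = 9 + 0 = 9)
n = 32041/64 (n = (-21/8 + 25)² = (179/8)² = 32041/64 ≈ 500.64)
H = 9
n + H = 32041/64 + 9 = 32617/64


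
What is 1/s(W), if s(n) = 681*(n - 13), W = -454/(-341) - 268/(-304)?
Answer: -25916/190378317 ≈ -0.00013613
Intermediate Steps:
W = 57351/25916 (W = -454*(-1/341) - 268*(-1/304) = 454/341 + 67/76 = 57351/25916 ≈ 2.2130)
s(n) = -8853 + 681*n (s(n) = 681*(-13 + n) = -8853 + 681*n)
1/s(W) = 1/(-8853 + 681*(57351/25916)) = 1/(-8853 + 39056031/25916) = 1/(-190378317/25916) = -25916/190378317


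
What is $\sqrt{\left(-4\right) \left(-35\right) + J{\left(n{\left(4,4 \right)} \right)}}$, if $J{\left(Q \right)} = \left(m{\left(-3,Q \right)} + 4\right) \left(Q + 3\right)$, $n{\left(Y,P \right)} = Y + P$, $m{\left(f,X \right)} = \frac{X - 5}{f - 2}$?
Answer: $\frac{\sqrt{4435}}{5} \approx 13.319$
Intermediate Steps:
$m{\left(f,X \right)} = \frac{-5 + X}{-2 + f}$
$n{\left(Y,P \right)} = P + Y$
$J{\left(Q \right)} = \left(3 + Q\right) \left(5 - \frac{Q}{5}\right)$ ($J{\left(Q \right)} = \left(\frac{-5 + Q}{-2 - 3} + 4\right) \left(Q + 3\right) = \left(\frac{-5 + Q}{-5} + 4\right) \left(3 + Q\right) = \left(- \frac{-5 + Q}{5} + 4\right) \left(3 + Q\right) = \left(\left(1 - \frac{Q}{5}\right) + 4\right) \left(3 + Q\right) = \left(5 - \frac{Q}{5}\right) \left(3 + Q\right) = \left(3 + Q\right) \left(5 - \frac{Q}{5}\right)$)
$\sqrt{\left(-4\right) \left(-35\right) + J{\left(n{\left(4,4 \right)} \right)}} = \sqrt{\left(-4\right) \left(-35\right) + \left(15 - \frac{\left(4 + 4\right)^{2}}{5} + \frac{22 \left(4 + 4\right)}{5}\right)} = \sqrt{140 + \left(15 - \frac{8^{2}}{5} + \frac{22}{5} \cdot 8\right)} = \sqrt{140 + \left(15 - \frac{64}{5} + \frac{176}{5}\right)} = \sqrt{140 + \frac{187}{5}} = \sqrt{\frac{887}{5}} = \frac{\sqrt{4435}}{5}$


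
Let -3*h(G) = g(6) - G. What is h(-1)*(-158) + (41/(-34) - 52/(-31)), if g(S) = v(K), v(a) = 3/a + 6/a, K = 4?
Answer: 271360/1581 ≈ 171.64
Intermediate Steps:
v(a) = 9/a
g(S) = 9/4
h(G) = -¾ + G/3 (h(G) = -(9/4 - G)/3 = -¾ + G/3)
h(-1)*(-158) + (41/(-34) - 52/(-31)) = (-¾ + (⅓)*(-1))*(-158) + (41/(-34) - 52/(-31)) = (-¾ - ⅓)*(-158) + (41*(-1/34) - 52*(-1/31)) = -13/12*(-158) + (-41/34 + 52/31) = 1027/6 + 497/1054 = 271360/1581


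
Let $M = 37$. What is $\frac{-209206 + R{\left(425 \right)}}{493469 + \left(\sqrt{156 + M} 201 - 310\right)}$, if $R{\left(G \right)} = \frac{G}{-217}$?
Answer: $- \frac{22388494913193}{52773966409696} + \frac{9125023527 \sqrt{193}}{52773966409696} \approx -0.42183$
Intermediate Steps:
$R{\left(G \right)} = - \frac{G}{217}$ ($R{\left(G \right)} = G \left(- \frac{1}{217}\right) = - \frac{G}{217}$)
$\frac{-209206 + R{\left(425 \right)}}{493469 + \left(\sqrt{156 + M} 201 - 310\right)} = \frac{-209206 - \frac{425}{217}}{493469 - \left(310 - \sqrt{156 + 37} \cdot 201\right)} = \frac{-209206 - \frac{425}{217}}{493469 - \left(310 - \sqrt{193} \cdot 201\right)} = - \frac{45398127}{217 \left(493469 - \left(310 - 201 \sqrt{193}\right)\right)} = - \frac{45398127}{217 \left(493159 + 201 \sqrt{193}\right)}$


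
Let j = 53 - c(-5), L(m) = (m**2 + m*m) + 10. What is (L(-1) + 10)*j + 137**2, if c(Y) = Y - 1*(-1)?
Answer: 20023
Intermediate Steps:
c(Y) = 1 + Y (c(Y) = Y + 1 = 1 + Y)
L(m) = 10 + 2*m**2 (L(m) = (m**2 + m**2) + 10 = 2*m**2 + 10 = 10 + 2*m**2)
j = 57 (j = 53 - (1 - 5) = 53 - 1*(-4) = 53 + 4 = 57)
(L(-1) + 10)*j + 137**2 = ((10 + 2*(-1)**2) + 10)*57 + 137**2 = ((10 + 2*1) + 10)*57 + 18769 = ((10 + 2) + 10)*57 + 18769 = (12 + 10)*57 + 18769 = 22*57 + 18769 = 1254 + 18769 = 20023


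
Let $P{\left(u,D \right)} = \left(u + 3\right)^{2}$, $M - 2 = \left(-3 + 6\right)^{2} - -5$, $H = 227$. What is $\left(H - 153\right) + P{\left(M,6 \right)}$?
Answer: $435$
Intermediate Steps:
$M = 16$ ($M = 2 - \left(-5 - \left(-3 + 6\right)^{2}\right) = 2 + \left(3^{2} + 5\right) = 2 + \left(9 + 5\right) = 2 + 14 = 16$)
$P{\left(u,D \right)} = \left(3 + u\right)^{2}$
$\left(H - 153\right) + P{\left(M,6 \right)} = \left(227 - 153\right) + \left(3 + 16\right)^{2} = 74 + 19^{2} = 74 + 361 = 435$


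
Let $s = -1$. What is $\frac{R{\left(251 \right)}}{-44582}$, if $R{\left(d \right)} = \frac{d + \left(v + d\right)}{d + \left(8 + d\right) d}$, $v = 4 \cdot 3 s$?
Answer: $- \frac{49}{290942132} \approx -1.6842 \cdot 10^{-7}$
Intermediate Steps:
$v = -12$ ($v = 4 \cdot 3 \left(-1\right) = 12 \left(-1\right) = -12$)
$R{\left(d \right)} = \frac{-12 + 2 d}{d + d \left(8 + d\right)}$ ($R{\left(d \right)} = \frac{d + \left(-12 + d\right)}{d + \left(8 + d\right) d} = \frac{-12 + 2 d}{d + d \left(8 + d\right)}$)
$\frac{R{\left(251 \right)}}{-44582} = \frac{2 \cdot \frac{1}{251} \frac{1}{9 + 251} \left(-6 + 251\right)}{-44582} = 2 \cdot \frac{1}{251} \cdot \frac{1}{260} \cdot 245 \left(- \frac{1}{44582}\right) = \frac{49}{6526} \left(- \frac{1}{44582}\right) = - \frac{49}{290942132}$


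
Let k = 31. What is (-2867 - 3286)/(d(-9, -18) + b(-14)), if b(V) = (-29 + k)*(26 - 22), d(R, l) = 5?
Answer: -6153/13 ≈ -473.31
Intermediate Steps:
b(V) = 8 (b(V) = (-29 + 31)*(26 - 22) = 2*4 = 8)
(-2867 - 3286)/(d(-9, -18) + b(-14)) = (-2867 - 3286)/(5 + 8) = -6153/13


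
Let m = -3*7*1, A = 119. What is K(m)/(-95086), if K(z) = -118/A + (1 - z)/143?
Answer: 648/73549021 ≈ 8.8105e-6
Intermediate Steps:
m = -21 (m = -21*1 = -21)
K(z) = -16755/17017 - z/143 (K(z) = -118/119 + (1 - z)/143 = -118*1/119 + (1 - z)*(1/143) = -118/119 + (1/143 - z/143) = -16755/17017 - z/143)
K(m)/(-95086) = (-16755/17017 - 1/143*(-21))/(-95086) = (-16755/17017 + 21/143)*(-1/95086) = -1296/1547*(-1/95086) = 648/73549021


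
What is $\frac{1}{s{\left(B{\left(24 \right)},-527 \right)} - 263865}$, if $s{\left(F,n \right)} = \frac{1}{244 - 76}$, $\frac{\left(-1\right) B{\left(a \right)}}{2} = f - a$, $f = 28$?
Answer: $- \frac{168}{44329319} \approx -3.7898 \cdot 10^{-6}$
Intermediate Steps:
$B{\left(a \right)} = -56 + 2 a$ ($B{\left(a \right)} = - 2 \left(28 - a\right) = -56 + 2 a$)
$s{\left(F,n \right)} = \frac{1}{168}$
$\frac{1}{s{\left(B{\left(24 \right)},-527 \right)} - 263865} = \frac{1}{\frac{1}{168} - 263865} = \frac{1}{- \frac{44329319}{168}} = - \frac{168}{44329319}$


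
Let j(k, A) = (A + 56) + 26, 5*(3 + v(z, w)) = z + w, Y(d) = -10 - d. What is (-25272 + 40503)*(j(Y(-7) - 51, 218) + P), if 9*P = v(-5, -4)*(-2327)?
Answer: 117359932/5 ≈ 2.3472e+7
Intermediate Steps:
v(z, w) = -3 + w/5 + z/5 (v(z, w) = -3 + (z + w)/5 = -3 + (w + z)/5 = -3 + (w/5 + z/5) = -3 + w/5 + z/5)
j(k, A) = 82 + A (j(k, A) = (56 + A) + 26 = 82 + A)
P = 18616/15 (P = ((-3 + (⅕)*(-4) + (⅕)*(-5))*(-2327))/9 = ((-3 - ⅘ - 1)*(-2327))/9 = (-24/5*(-2327))/9 = (⅑)*(55848/5) = 18616/15 ≈ 1241.1)
(-25272 + 40503)*(j(Y(-7) - 51, 218) + P) = (-25272 + 40503)*((82 + 218) + 18616/15) = 15231*(300 + 18616/15) = 15231*(23116/15) = 117359932/5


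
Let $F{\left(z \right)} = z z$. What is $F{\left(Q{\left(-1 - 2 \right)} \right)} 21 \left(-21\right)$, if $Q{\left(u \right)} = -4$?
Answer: $-7056$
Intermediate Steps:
$F{\left(z \right)} = z^{2}$
$F{\left(Q{\left(-1 - 2 \right)} \right)} 21 \left(-21\right) = \left(-4\right)^{2} \cdot 21 \left(-21\right) = 16 \cdot 21 \left(-21\right) = 336 \left(-21\right) = -7056$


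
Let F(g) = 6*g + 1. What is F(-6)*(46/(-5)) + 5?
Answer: 327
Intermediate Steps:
F(g) = 1 + 6*g
F(-6)*(46/(-5)) + 5 = (1 + 6*(-6))*(46/(-5)) + 5 = (1 - 36)*(46*(-1/5)) + 5 = -35*(-46/5) + 5 = 322 + 5 = 327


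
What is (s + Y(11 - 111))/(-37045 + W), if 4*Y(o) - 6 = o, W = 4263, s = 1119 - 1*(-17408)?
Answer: -37007/65564 ≈ -0.56444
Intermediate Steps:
s = 18527 (s = 1119 + 17408 = 18527)
Y(o) = 3/2 + o/4
(s + Y(11 - 111))/(-37045 + W) = (18527 + (3/2 + (11 - 111)/4))/(-37045 + 4263) = (18527 + (3/2 + (¼)*(-100)))/(-32782) = (18527 + (3/2 - 25))*(-1/32782) = (18527 - 47/2)*(-1/32782) = (37007/2)*(-1/32782) = -37007/65564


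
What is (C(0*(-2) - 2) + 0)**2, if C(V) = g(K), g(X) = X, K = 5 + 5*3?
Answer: 400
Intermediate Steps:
K = 20 (K = 5 + 15 = 20)
C(V) = 20
(C(0*(-2) - 2) + 0)**2 = (20 + 0)**2 = 20**2 = 400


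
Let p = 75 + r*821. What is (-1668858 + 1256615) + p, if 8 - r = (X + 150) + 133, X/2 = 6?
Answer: -647795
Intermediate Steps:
X = 12 (X = 2*6 = 12)
r = -287 (r = 8 - ((12 + 150) + 133) = 8 - (162 + 133) = 8 - 1*295 = 8 - 295 = -287)
p = -235552 (p = 75 - 287*821 = 75 - 235627 = -235552)
(-1668858 + 1256615) + p = (-1668858 + 1256615) - 235552 = -412243 - 235552 = -647795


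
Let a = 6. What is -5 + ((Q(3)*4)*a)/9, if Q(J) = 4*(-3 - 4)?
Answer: -239/3 ≈ -79.667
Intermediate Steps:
Q(J) = -28 (Q(J) = 4*(-7) = -28)
-5 + ((Q(3)*4)*a)/9 = -5 + (-28*4*6)/9 = -5 - 112*6*(⅑) = -5 - 672*⅑ = -5 - 224/3 = -239/3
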